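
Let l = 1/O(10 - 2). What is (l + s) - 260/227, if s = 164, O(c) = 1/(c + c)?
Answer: 40600/227 ≈ 178.85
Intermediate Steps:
O(c) = 1/(2*c)
l = 16 (l = 1/(1/(2*(10 - 2))) = 1/((½)/8) = 1/((½)*(⅛)) = 1/(1/16) = 16)
(l + s) - 260/227 = (16 + 164) - 260/227 = 180 - 260*1/227 = 180 - 260/227 = 40600/227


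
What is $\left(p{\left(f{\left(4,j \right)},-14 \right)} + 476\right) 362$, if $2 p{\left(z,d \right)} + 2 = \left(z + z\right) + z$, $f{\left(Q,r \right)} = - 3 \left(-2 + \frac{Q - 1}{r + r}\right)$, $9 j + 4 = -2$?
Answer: $\frac{715493}{4} \approx 1.7887 \cdot 10^{5}$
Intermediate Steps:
$j = - \frac{2}{3}$ ($j = - \frac{4}{9} + \frac{1}{9} \left(-2\right) = - \frac{4}{9} - \frac{2}{9} = - \frac{2}{3} \approx -0.66667$)
$f{\left(Q,r \right)} = 6 - \frac{3 \left(-1 + Q\right)}{2 r}$ ($f{\left(Q,r \right)} = - 3 \left(-2 + \frac{-1 + Q}{2 r}\right) = 6 - \frac{3 \left(-1 + Q\right)}{2 r}$)
$p{\left(z,d \right)} = -1 + \frac{3 z}{2}$ ($p{\left(z,d \right)} = -1 + \frac{\left(z + z\right) + z}{2} = -1 + \frac{2 z + z}{2} = -1 + \frac{3 z}{2}$)
$\left(p{\left(f{\left(4,j \right)},-14 \right)} + 476\right) 362 = \left(\left(-1 + \frac{3 \frac{3 \left(1 - 4 + 4 \left(- \frac{2}{3}\right)\right)}{2 \left(- \frac{2}{3}\right)}}{2}\right) + 476\right) 362 = \left(\left(-1 + \frac{3 \cdot \frac{3}{2} \left(- \frac{3}{2}\right) \left(1 - 4 - \frac{8}{3}\right)}{2}\right) + 476\right) 362 = \left(\left(-1 + \frac{3 \cdot \frac{3}{2} \left(- \frac{3}{2}\right) \left(- \frac{17}{3}\right)}{2}\right) + 476\right) 362 = \left(\left(-1 + \frac{3}{2} \cdot \frac{51}{4}\right) + 476\right) 362 = \left(\left(-1 + \frac{153}{8}\right) + 476\right) 362 = \left(\frac{145}{8} + 476\right) 362 = \frac{3953}{8} \cdot 362 = \frac{715493}{4}$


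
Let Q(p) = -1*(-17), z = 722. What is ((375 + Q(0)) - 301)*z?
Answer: 65702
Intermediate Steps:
Q(p) = 17
((375 + Q(0)) - 301)*z = ((375 + 17) - 301)*722 = (392 - 301)*722 = 91*722 = 65702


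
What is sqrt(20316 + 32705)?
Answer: sqrt(53021) ≈ 230.26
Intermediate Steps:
sqrt(20316 + 32705) = sqrt(53021)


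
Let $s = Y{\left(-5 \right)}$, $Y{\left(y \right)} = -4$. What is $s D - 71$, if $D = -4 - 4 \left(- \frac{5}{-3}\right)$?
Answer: $- \frac{85}{3} \approx -28.333$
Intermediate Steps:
$s = -4$
$D = - \frac{32}{3}$ ($D = -4 - 4 \left(\left(-5\right) \left(- \frac{1}{3}\right)\right) = -4 - \frac{20}{3} = - \frac{32}{3} \approx -10.667$)
$s D - 71 = \left(-4\right) \left(- \frac{32}{3}\right) - 71 = \frac{128}{3} - 71 = - \frac{85}{3}$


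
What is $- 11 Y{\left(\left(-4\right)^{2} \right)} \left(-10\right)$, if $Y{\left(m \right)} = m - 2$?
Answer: $1540$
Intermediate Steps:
$Y{\left(m \right)} = -2 + m$ ($Y{\left(m \right)} = m - 2 = -2 + m$)
$- 11 Y{\left(\left(-4\right)^{2} \right)} \left(-10\right) = - 11 \left(-2 + \left(-4\right)^{2}\right) \left(-10\right) = - 11 \left(-2 + 16\right) \left(-10\right) = \left(-11\right) 14 \left(-10\right) = \left(-154\right) \left(-10\right) = 1540$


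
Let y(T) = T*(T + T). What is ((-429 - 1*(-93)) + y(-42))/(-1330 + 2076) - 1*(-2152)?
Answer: 804292/373 ≈ 2156.3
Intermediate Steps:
y(T) = 2*T² (y(T) = T*(2*T) = 2*T²)
((-429 - 1*(-93)) + y(-42))/(-1330 + 2076) - 1*(-2152) = ((-429 - 1*(-93)) + 2*(-42)²)/(-1330 + 2076) - 1*(-2152) = ((-429 + 93) + 2*1764)/746 + 2152 = (-336 + 3528)*(1/746) + 2152 = 3192*(1/746) + 2152 = 1596/373 + 2152 = 804292/373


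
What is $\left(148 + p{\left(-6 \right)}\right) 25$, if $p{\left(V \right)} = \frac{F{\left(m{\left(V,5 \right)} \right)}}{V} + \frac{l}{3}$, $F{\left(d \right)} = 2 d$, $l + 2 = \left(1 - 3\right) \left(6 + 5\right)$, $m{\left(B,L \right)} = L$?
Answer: $\frac{10375}{3} \approx 3458.3$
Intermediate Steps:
$l = -24$ ($l = -2 + \left(1 - 3\right) \left(6 + 5\right) = -2 - 22 = -24$)
$p{\left(V \right)} = -8 + \frac{10}{V}$ ($p{\left(V \right)} = \frac{2 \cdot 5}{V} - \frac{24}{3} = \frac{10}{V} - 8 = -8 + \frac{10}{V}$)
$\left(148 + p{\left(-6 \right)}\right) 25 = \left(148 - \left(8 - \frac{10}{-6}\right)\right) 25 = \left(148 + \left(-8 + 10 \left(- \frac{1}{6}\right)\right)\right) 25 = \left(148 - \frac{29}{3}\right) 25 = \frac{415}{3} \cdot 25 = \frac{10375}{3}$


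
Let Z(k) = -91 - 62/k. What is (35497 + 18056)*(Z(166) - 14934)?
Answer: -66786267618/83 ≈ -8.0465e+8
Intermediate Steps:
Z(k) = -91 - 62/k
(35497 + 18056)*(Z(166) - 14934) = (35497 + 18056)*((-91 - 62/166) - 14934) = 53553*((-91 - 62*1/166) - 14934) = 53553*((-91 - 31/83) - 14934) = 53553*(-7584/83 - 14934) = 53553*(-1247106/83) = -66786267618/83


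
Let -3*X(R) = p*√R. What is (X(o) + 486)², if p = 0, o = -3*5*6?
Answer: 236196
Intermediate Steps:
o = -90 (o = -15*6 = -90)
X(R) = 0 (X(R) = -0*√R = -⅓*0 = 0)
(X(o) + 486)² = (0 + 486)² = 486² = 236196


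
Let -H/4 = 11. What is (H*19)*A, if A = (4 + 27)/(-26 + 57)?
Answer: -836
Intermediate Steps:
H = -44 (H = -4*11 = -44)
A = 1 (A = 31/31 = 31*(1/31) = 1)
(H*19)*A = -44*19*1 = -836*1 = -836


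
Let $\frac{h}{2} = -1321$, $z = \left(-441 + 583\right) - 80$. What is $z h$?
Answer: $-163804$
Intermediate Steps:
$z = 62$ ($z = 142 - 80 = 62$)
$h = -2642$ ($h = 2 \left(-1321\right) = -2642$)
$z h = 62 \left(-2642\right) = -163804$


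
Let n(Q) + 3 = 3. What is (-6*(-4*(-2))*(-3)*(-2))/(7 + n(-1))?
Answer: -288/7 ≈ -41.143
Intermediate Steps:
n(Q) = 0 (n(Q) = -3 + 3 = 0)
(-6*(-4*(-2))*(-3)*(-2))/(7 + n(-1)) = (-6*(-4*(-2))*(-3)*(-2))/(7 + 0) = (-48*(-3)*(-2))/7 = (-6*(-24)*(-2))*(⅐) = (144*(-2))*(⅐) = -288*⅐ = -288/7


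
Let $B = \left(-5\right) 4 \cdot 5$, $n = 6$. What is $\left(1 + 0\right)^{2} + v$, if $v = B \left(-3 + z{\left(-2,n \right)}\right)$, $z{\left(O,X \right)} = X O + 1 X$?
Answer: $901$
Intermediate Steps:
$B = -100$ ($B = \left(-20\right) 5 = -100$)
$z{\left(O,X \right)} = X + O X$ ($z{\left(O,X \right)} = O X + X = X + O X$)
$v = 900$ ($v = - 100 \left(-3 + 6 \left(1 - 2\right)\right) = - 100 \left(-3 + 6 \left(-1\right)\right) = - 100 \left(-3 - 6\right) = \left(-100\right) \left(-9\right) = 900$)
$\left(1 + 0\right)^{2} + v = \left(1 + 0\right)^{2} + 900 = 1^{2} + 900 = 1 + 900 = 901$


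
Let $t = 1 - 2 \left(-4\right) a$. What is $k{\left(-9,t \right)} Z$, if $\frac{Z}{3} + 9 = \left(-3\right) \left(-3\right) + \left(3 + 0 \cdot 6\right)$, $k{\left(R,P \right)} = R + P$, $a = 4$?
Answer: $216$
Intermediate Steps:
$t = 33$ ($t = 1 - 2 \left(-4\right) 4 = 1 - \left(-8\right) 4 = 1 - -32 = 1 + 32 = 33$)
$k{\left(R,P \right)} = P + R$
$Z = 9$ ($Z = -27 + 3 \left(\left(-3\right) \left(-3\right) + \left(3 + 0 \cdot 6\right)\right) = -27 + 3 \left(9 + \left(3 + 0\right)\right) = -27 + 3 \left(9 + 3\right) = -27 + 3 \cdot 12 = -27 + 36 = 9$)
$k{\left(-9,t \right)} Z = \left(33 - 9\right) 9 = 24 \cdot 9 = 216$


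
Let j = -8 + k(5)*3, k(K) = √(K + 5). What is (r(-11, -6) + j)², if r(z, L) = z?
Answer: 451 - 114*√10 ≈ 90.500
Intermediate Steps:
k(K) = √(5 + K)
j = -8 + 3*√10 (j = -8 + √(5 + 5)*3 = -8 + √10*3 = -8 + 3*√10 ≈ 1.4868)
(r(-11, -6) + j)² = (-11 + (-8 + 3*√10))² = (-19 + 3*√10)²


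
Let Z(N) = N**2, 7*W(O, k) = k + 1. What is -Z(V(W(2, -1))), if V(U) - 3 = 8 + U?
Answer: -121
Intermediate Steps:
W(O, k) = 1/7 + k/7 (W(O, k) = (k + 1)/7 = (1 + k)/7 = 1/7 + k/7)
V(U) = 11 + U (V(U) = 3 + (8 + U) = 11 + U)
-Z(V(W(2, -1))) = -(11 + (1/7 + (1/7)*(-1)))**2 = -(11 + (1/7 - 1/7))**2 = -(11 + 0)**2 = -1*11**2 = -1*121 = -121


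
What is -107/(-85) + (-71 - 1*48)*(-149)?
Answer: 1507242/85 ≈ 17732.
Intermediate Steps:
-107/(-85) + (-71 - 1*48)*(-149) = -107*(-1/85) + (-71 - 48)*(-149) = 107/85 - 119*(-149) = 107/85 + 17731 = 1507242/85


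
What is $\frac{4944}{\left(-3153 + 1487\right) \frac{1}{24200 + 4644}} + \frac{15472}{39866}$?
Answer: $- \frac{1421263657256}{16604189} \approx -85597.0$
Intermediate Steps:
$\frac{4944}{\left(-3153 + 1487\right) \frac{1}{24200 + 4644}} + \frac{15472}{39866} = \frac{4944}{\left(-1666\right) \frac{1}{28844}} + 15472 \cdot \frac{1}{39866} = \frac{4944}{\left(-1666\right) \frac{1}{28844}} + \frac{7736}{19933} = \frac{4944}{- \frac{833}{14422}} + \frac{7736}{19933} = 4944 \left(- \frac{14422}{833}\right) + \frac{7736}{19933} = - \frac{71302368}{833} + \frac{7736}{19933} = - \frac{1421263657256}{16604189}$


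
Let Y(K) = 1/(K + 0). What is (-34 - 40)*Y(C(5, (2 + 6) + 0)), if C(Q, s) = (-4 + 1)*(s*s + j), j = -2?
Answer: 37/93 ≈ 0.39785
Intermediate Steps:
C(Q, s) = 6 - 3*s² (C(Q, s) = (-4 + 1)*(s*s - 2) = -3*(s² - 2) = -3*(-2 + s²) = 6 - 3*s²)
Y(K) = 1/K
(-34 - 40)*Y(C(5, (2 + 6) + 0)) = (-34 - 40)/(6 - 3*((2 + 6) + 0)²) = -74/(6 - 3*(8 + 0)²) = -74/(6 - 3*8²) = -74/(6 - 3*64) = -74/(6 - 192) = -74/(-186) = -74*(-1/186) = 37/93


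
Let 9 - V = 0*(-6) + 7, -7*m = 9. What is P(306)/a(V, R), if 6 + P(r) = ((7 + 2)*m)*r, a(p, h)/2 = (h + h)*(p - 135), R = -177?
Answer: -2069/54929 ≈ -0.037667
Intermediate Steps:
m = -9/7 (m = -⅐*9 = -9/7 ≈ -1.2857)
V = 2 (V = 9 - (0*(-6) + 7) = 9 - (0 + 7) = 9 - 1*7 = 9 - 7 = 2)
a(p, h) = 4*h*(-135 + p) (a(p, h) = 2*((h + h)*(p - 135)) = 2*((2*h)*(-135 + p)) = 2*(2*h*(-135 + p)) = 4*h*(-135 + p))
P(r) = -6 - 81*r/7 (P(r) = -6 + ((7 + 2)*(-9/7))*r = -6 + (9*(-9/7))*r = -6 - 81*r/7)
P(306)/a(V, R) = (-6 - 81/7*306)/((4*(-177)*(-135 + 2))) = (-6 - 24786/7)/((4*(-177)*(-133))) = -24828/7/94164 = -24828/7*1/94164 = -2069/54929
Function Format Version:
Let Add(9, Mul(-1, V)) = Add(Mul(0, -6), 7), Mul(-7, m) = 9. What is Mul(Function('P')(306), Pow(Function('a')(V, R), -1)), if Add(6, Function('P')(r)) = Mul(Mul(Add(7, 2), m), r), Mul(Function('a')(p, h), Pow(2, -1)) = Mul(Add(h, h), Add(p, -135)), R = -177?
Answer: Rational(-2069, 54929) ≈ -0.037667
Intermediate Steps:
m = Rational(-9, 7) (m = Mul(Rational(-1, 7), 9) = Rational(-9, 7) ≈ -1.2857)
V = 2 (V = Add(9, Mul(-1, Add(Mul(0, -6), 7))) = Add(9, Mul(-1, Add(0, 7))) = Add(9, Mul(-1, 7)) = Add(9, -7) = 2)
Function('a')(p, h) = Mul(4, h, Add(-135, p)) (Function('a')(p, h) = Mul(2, Mul(Add(h, h), Add(p, -135))) = Mul(2, Mul(Mul(2, h), Add(-135, p))) = Mul(2, Mul(2, h, Add(-135, p))) = Mul(4, h, Add(-135, p)))
Function('P')(r) = Add(-6, Mul(Rational(-81, 7), r)) (Function('P')(r) = Add(-6, Mul(Mul(Add(7, 2), Rational(-9, 7)), r)) = Add(-6, Mul(Mul(9, Rational(-9, 7)), r)) = Add(-6, Mul(Rational(-81, 7), r)))
Mul(Function('P')(306), Pow(Function('a')(V, R), -1)) = Mul(Add(-6, Mul(Rational(-81, 7), 306)), Pow(Mul(4, -177, Add(-135, 2)), -1)) = Mul(Add(-6, Rational(-24786, 7)), Pow(Mul(4, -177, -133), -1)) = Mul(Rational(-24828, 7), Pow(94164, -1)) = Mul(Rational(-24828, 7), Rational(1, 94164)) = Rational(-2069, 54929)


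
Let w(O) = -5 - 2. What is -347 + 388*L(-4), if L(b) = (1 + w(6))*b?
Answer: 8965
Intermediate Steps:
w(O) = -7
L(b) = -6*b (L(b) = (1 - 7)*b = -6*b)
-347 + 388*L(-4) = -347 + 388*(-6*(-4)) = -347 + 388*24 = -347 + 9312 = 8965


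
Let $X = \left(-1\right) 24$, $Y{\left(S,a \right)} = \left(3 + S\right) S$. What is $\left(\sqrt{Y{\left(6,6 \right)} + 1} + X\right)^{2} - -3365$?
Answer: $3996 - 48 \sqrt{55} \approx 3640.0$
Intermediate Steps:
$Y{\left(S,a \right)} = S \left(3 + S\right)$
$X = -24$
$\left(\sqrt{Y{\left(6,6 \right)} + 1} + X\right)^{2} - -3365 = \left(\sqrt{6 \left(3 + 6\right) + 1} - 24\right)^{2} - -3365 = \left(\sqrt{6 \cdot 9 + 1} - 24\right)^{2} + 3365 = \left(\sqrt{54 + 1} - 24\right)^{2} + 3365 = \left(\sqrt{55} - 24\right)^{2} + 3365 = \left(-24 + \sqrt{55}\right)^{2} + 3365 = 3365 + \left(-24 + \sqrt{55}\right)^{2}$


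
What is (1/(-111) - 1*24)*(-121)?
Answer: 322465/111 ≈ 2905.1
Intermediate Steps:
(1/(-111) - 1*24)*(-121) = (1*(-1/111) - 24)*(-121) = (-1/111 - 24)*(-121) = -2665/111*(-121) = 322465/111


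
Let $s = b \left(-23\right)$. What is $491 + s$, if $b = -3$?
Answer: $560$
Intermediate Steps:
$s = 69$ ($s = \left(-3\right) \left(-23\right) = 69$)
$491 + s = 491 + 69 = 560$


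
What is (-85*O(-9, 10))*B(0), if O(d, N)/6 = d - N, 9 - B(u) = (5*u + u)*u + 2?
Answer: 67830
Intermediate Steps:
B(u) = 7 - 6*u² (B(u) = 9 - ((5*u + u)*u + 2) = 9 - ((6*u)*u + 2) = 9 - (6*u² + 2) = 9 - (2 + 6*u²) = 9 + (-2 - 6*u²) = 7 - 6*u²)
O(d, N) = -6*N + 6*d (O(d, N) = 6*(d - N) = -6*N + 6*d)
(-85*O(-9, 10))*B(0) = (-85*(-6*10 + 6*(-9)))*(7 - 6*0²) = (-85*(-60 - 54))*(7 - 6*0) = (-85*(-114))*(7 + 0) = 9690*7 = 67830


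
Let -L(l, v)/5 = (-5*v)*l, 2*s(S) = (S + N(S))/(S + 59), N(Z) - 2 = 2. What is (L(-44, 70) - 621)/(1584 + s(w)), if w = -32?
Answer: -2095767/42754 ≈ -49.019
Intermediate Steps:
N(Z) = 4 (N(Z) = 2 + 2 = 4)
s(S) = (4 + S)/(2*(59 + S)) (s(S) = ((S + 4)/(S + 59))/2 = ((4 + S)/(59 + S))/2 = (4 + S)/(2*(59 + S)))
L(l, v) = 25*l*v (L(l, v) = -5*(-5*v)*l = -(-25)*l*v = 25*l*v)
(L(-44, 70) - 621)/(1584 + s(w)) = (25*(-44)*70 - 621)/(1584 + (4 - 32)/(2*(59 - 32))) = (-77000 - 621)/(1584 + (1/2)*(-28)/27) = -77621/(1584 + (1/2)*(1/27)*(-28)) = -77621/(1584 - 14/27) = -77621/42754/27 = -77621*27/42754 = -2095767/42754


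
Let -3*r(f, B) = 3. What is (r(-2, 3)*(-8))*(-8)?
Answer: -64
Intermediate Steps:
r(f, B) = -1 (r(f, B) = -⅓*3 = -1)
(r(-2, 3)*(-8))*(-8) = -1*(-8)*(-8) = 8*(-8) = -64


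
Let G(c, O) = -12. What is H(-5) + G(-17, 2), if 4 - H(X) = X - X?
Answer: -8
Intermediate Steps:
H(X) = 4 (H(X) = 4 - (X - X) = 4 - 1*0 = 4 + 0 = 4)
H(-5) + G(-17, 2) = 4 - 12 = -8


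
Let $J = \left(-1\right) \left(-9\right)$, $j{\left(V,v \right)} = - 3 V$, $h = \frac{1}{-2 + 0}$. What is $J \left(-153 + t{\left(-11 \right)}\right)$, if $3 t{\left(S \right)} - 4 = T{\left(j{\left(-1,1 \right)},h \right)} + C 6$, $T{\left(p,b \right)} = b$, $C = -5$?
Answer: $- \frac{2913}{2} \approx -1456.5$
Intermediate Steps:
$h = - \frac{1}{2}$ ($h = \frac{1}{-2} = - \frac{1}{2} \approx -0.5$)
$J = 9$
$t{\left(S \right)} = - \frac{53}{6}$ ($t{\left(S \right)} = \frac{4}{3} + \frac{- \frac{1}{2} - 30}{3} = \frac{4}{3} + \frac{1}{3} \left(- \frac{61}{2}\right) = \frac{4}{3} - \frac{61}{6} = - \frac{53}{6}$)
$J \left(-153 + t{\left(-11 \right)}\right) = 9 \left(-153 - \frac{53}{6}\right) = 9 \left(- \frac{971}{6}\right) = - \frac{2913}{2}$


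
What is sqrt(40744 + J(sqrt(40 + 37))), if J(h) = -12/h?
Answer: 2*sqrt(60392794 - 231*sqrt(77))/77 ≈ 201.85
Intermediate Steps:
sqrt(40744 + J(sqrt(40 + 37))) = sqrt(40744 - 12/sqrt(40 + 37)) = sqrt(40744 - 12*sqrt(77)/77)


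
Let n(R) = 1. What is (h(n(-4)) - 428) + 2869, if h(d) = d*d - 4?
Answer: 2438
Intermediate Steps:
h(d) = -4 + d**2 (h(d) = d**2 - 4 = -4 + d**2)
(h(n(-4)) - 428) + 2869 = ((-4 + 1**2) - 428) + 2869 = ((-4 + 1) - 428) + 2869 = (-3 - 428) + 2869 = -431 + 2869 = 2438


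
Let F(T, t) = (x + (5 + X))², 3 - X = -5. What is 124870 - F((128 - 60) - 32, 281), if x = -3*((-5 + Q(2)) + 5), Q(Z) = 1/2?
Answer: 498951/4 ≈ 1.2474e+5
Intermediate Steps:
X = 8 (X = 3 - 1*(-5) = 3 + 5 = 8)
Q(Z) = ½
x = -3/2 (x = -3*((-5 + ½) + 5) = -3*(-9/2 + 5) = -3*½ = -3/2 ≈ -1.5000)
F(T, t) = 529/4 (F(T, t) = (-3/2 + (5 + 8))² = (-3/2 + 13)² = (23/2)² = 529/4)
124870 - F((128 - 60) - 32, 281) = 124870 - 1*529/4 = 124870 - 529/4 = 498951/4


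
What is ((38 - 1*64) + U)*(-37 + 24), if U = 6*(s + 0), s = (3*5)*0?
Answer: 338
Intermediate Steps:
s = 0 (s = 15*0 = 0)
U = 0 (U = 6*(0 + 0) = 6*0 = 0)
((38 - 1*64) + U)*(-37 + 24) = ((38 - 1*64) + 0)*(-37 + 24) = ((38 - 64) + 0)*(-13) = (-26 + 0)*(-13) = -26*(-13) = 338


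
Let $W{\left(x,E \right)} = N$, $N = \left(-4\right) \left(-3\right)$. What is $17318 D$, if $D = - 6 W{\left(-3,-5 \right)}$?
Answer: $-1246896$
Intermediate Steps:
$N = 12$
$W{\left(x,E \right)} = 12$
$D = -72$ ($D = \left(-6\right) 12 = -72$)
$17318 D = 17318 \left(-72\right) = -1246896$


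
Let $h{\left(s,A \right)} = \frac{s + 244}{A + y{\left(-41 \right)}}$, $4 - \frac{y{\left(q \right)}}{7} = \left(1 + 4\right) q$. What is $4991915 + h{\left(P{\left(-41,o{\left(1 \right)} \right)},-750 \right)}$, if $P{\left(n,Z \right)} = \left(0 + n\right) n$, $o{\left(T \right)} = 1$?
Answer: $\frac{3559237320}{713} \approx 4.9919 \cdot 10^{6}$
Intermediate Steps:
$y{\left(q \right)} = 28 - 35 q$ ($y{\left(q \right)} = 28 - 7 \left(1 + 4\right) q = 28 - 7 \cdot 5 q = 28 - 35 q$)
$P{\left(n,Z \right)} = n^{2}$ ($P{\left(n,Z \right)} = n n = n^{2}$)
$h{\left(s,A \right)} = \frac{244 + s}{1463 + A}$ ($h{\left(s,A \right)} = \frac{s + 244}{A + \left(28 - -1435\right)} = \frac{244 + s}{A + \left(28 + 1435\right)} = \frac{244 + s}{A + 1463} = \frac{244 + s}{1463 + A}$)
$4991915 + h{\left(P{\left(-41,o{\left(1 \right)} \right)},-750 \right)} = 4991915 + \frac{244 + \left(-41\right)^{2}}{1463 - 750} = 4991915 + \frac{244 + 1681}{713} = 4991915 + \frac{1}{713} \cdot 1925 = 4991915 + \frac{1925}{713} = \frac{3559237320}{713}$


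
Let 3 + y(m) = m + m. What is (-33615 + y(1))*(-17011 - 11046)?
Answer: 943164112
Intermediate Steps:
y(m) = -3 + 2*m (y(m) = -3 + (m + m) = -3 + 2*m)
(-33615 + y(1))*(-17011 - 11046) = (-33615 + (-3 + 2*1))*(-17011 - 11046) = (-33615 + (-3 + 2))*(-28057) = (-33615 - 1)*(-28057) = -33616*(-28057) = 943164112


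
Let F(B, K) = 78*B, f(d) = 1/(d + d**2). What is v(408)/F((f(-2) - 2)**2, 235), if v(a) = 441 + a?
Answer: 566/117 ≈ 4.8376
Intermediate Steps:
v(408)/F((f(-2) - 2)**2, 235) = (441 + 408)/((78*(1/((-2)*(1 - 2)) - 2)**2)) = 849/((78*(-1/2/(-1) - 2)**2)) = 849/((78*(-1/2*(-1) - 2)**2)) = 849/((78*(1/2 - 2)**2)) = 849/((78*(-3/2)**2)) = 849/((78*(9/4))) = 849/(351/2) = 849*(2/351) = 566/117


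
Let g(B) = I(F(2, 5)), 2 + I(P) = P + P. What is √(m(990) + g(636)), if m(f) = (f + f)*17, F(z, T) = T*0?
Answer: √33658 ≈ 183.46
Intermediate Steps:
F(z, T) = 0
m(f) = 34*f (m(f) = (2*f)*17 = 34*f)
I(P) = -2 + 2*P (I(P) = -2 + (P + P) = -2 + 2*P)
g(B) = -2 (g(B) = -2 + 2*0 = -2 + 0 = -2)
√(m(990) + g(636)) = √(34*990 - 2) = √(33660 - 2) = √33658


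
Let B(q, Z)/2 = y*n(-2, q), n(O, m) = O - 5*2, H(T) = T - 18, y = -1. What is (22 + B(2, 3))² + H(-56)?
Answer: 2042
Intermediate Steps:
H(T) = -18 + T
n(O, m) = -10 + O (n(O, m) = O - 10 = -10 + O)
B(q, Z) = 24 (B(q, Z) = 2*(-(-10 - 2)) = 2*(-1*(-12)) = 2*12 = 24)
(22 + B(2, 3))² + H(-56) = (22 + 24)² + (-18 - 56) = 46² - 74 = 2116 - 74 = 2042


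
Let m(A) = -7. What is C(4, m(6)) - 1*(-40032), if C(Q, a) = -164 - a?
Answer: 39875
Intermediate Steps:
C(4, m(6)) - 1*(-40032) = (-164 - 1*(-7)) - 1*(-40032) = (-164 + 7) + 40032 = -157 + 40032 = 39875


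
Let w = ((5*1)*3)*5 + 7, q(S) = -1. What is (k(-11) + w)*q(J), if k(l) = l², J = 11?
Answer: -203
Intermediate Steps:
w = 82 (w = (5*3)*5 + 7 = 15*5 + 7 = 75 + 7 = 82)
(k(-11) + w)*q(J) = ((-11)² + 82)*(-1) = (121 + 82)*(-1) = 203*(-1) = -203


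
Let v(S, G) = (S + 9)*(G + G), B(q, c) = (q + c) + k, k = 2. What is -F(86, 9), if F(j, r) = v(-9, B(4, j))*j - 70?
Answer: 70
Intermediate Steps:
B(q, c) = 2 + c + q (B(q, c) = (q + c) + 2 = (c + q) + 2 = 2 + c + q)
v(S, G) = 2*G*(9 + S) (v(S, G) = (9 + S)*(2*G) = 2*G*(9 + S))
F(j, r) = -70 (F(j, r) = (2*(2 + j + 4)*(9 - 9))*j - 70 = (2*(6 + j)*0)*j - 70 = 0*j - 70 = 0 - 70 = -70)
-F(86, 9) = -1*(-70) = 70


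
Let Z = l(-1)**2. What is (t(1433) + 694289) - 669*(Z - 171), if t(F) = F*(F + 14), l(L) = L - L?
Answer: 2882239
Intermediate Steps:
l(L) = 0
Z = 0 (Z = 0**2 = 0)
t(F) = F*(14 + F)
(t(1433) + 694289) - 669*(Z - 171) = (1433*(14 + 1433) + 694289) - 669*(0 - 171) = (1433*1447 + 694289) - 669*(-171) = (2073551 + 694289) + 114399 = 2767840 + 114399 = 2882239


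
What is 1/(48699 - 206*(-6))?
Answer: 1/49935 ≈ 2.0026e-5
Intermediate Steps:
1/(48699 - 206*(-6)) = 1/(48699 + 1236) = 1/49935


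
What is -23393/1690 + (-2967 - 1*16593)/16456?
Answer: -52251451/3476330 ≈ -15.031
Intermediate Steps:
-23393/1690 + (-2967 - 1*16593)/16456 = -23393*1/1690 + (-2967 - 16593)*(1/16456) = -23393/1690 - 19560*1/16456 = -23393/1690 - 2445/2057 = -52251451/3476330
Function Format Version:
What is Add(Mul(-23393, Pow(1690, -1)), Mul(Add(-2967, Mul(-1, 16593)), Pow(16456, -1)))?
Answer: Rational(-52251451, 3476330) ≈ -15.031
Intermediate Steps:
Add(Mul(-23393, Pow(1690, -1)), Mul(Add(-2967, Mul(-1, 16593)), Pow(16456, -1))) = Add(Mul(-23393, Rational(1, 1690)), Mul(Add(-2967, -16593), Rational(1, 16456))) = Add(Rational(-23393, 1690), Mul(-19560, Rational(1, 16456))) = Add(Rational(-23393, 1690), Rational(-2445, 2057)) = Rational(-52251451, 3476330)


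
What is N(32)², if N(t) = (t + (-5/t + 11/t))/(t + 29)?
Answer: 265225/952576 ≈ 0.27843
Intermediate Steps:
N(t) = (t + 6/t)/(29 + t)
N(32)² = ((6 + 32²)/(32*(29 + 32)))² = ((1/32)*(6 + 1024)/61)² = ((1/32)*(1/61)*1030)² = (515/976)² = 265225/952576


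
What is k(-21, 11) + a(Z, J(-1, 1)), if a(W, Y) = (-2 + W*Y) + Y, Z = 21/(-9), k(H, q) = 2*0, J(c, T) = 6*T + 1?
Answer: -34/3 ≈ -11.333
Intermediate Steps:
J(c, T) = 1 + 6*T
k(H, q) = 0
Z = -7/3 (Z = 21*(-1/9) = -7/3 ≈ -2.3333)
a(W, Y) = -2 + Y + W*Y
k(-21, 11) + a(Z, J(-1, 1)) = 0 + (-2 + (1 + 6*1) - 7*(1 + 6*1)/3) = 0 + (-2 + (1 + 6) - 7*(1 + 6)/3) = 0 + (-2 + 7 - 7/3*7) = 0 + (-2 + 7 - 49/3) = 0 - 34/3 = -34/3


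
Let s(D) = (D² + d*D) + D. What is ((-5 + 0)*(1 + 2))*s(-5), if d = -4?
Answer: -600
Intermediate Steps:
s(D) = D² - 3*D (s(D) = (D² - 4*D) + D = D² - 3*D)
((-5 + 0)*(1 + 2))*s(-5) = ((-5 + 0)*(1 + 2))*(-5*(-3 - 5)) = (-5*3)*(-5*(-8)) = -15*40 = -600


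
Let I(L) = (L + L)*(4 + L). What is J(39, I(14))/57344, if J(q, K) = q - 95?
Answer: -1/1024 ≈ -0.00097656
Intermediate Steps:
I(L) = 2*L*(4 + L) (I(L) = (2*L)*(4 + L) = 2*L*(4 + L))
J(q, K) = -95 + q
J(39, I(14))/57344 = (-95 + 39)/57344 = -56*1/57344 = -1/1024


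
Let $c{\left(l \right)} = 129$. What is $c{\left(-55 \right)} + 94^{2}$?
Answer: $8965$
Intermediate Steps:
$c{\left(-55 \right)} + 94^{2} = 129 + 94^{2} = 129 + 8836 = 8965$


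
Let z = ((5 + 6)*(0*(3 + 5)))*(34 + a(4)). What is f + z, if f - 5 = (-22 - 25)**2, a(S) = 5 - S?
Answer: 2214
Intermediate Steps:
z = 0 (z = ((5 + 6)*(0*(3 + 5)))*(34 + (5 - 1*4)) = (11*(0*8))*(34 + (5 - 4)) = (11*0)*(34 + 1) = 0*35 = 0)
f = 2214 (f = 5 + (-22 - 25)**2 = 5 + (-47)**2 = 5 + 2209 = 2214)
f + z = 2214 + 0 = 2214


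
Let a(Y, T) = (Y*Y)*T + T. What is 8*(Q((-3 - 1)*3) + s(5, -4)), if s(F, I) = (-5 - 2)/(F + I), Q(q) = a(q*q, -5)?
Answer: -829536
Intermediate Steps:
a(Y, T) = T + T*Y² (a(Y, T) = Y²*T + T = T*Y² + T = T + T*Y²)
Q(q) = -5 - 5*q⁴ (Q(q) = -5*(1 + (q*q)²) = -5*(1 + (q²)²) = -5*(1 + q⁴) = -5 - 5*q⁴)
s(F, I) = -7/(F + I)
8*(Q((-3 - 1)*3) + s(5, -4)) = 8*((-5 - 5*81*(-3 - 1)⁴) - 7/(5 - 4)) = 8*((-5 - 5*(-4*3)⁴) - 7/1) = 8*((-5 - 5*(-12)⁴) - 7*1) = 8*((-5 - 5*20736) - 7) = 8*((-5 - 103680) - 7) = 8*(-103685 - 7) = 8*(-103692) = -829536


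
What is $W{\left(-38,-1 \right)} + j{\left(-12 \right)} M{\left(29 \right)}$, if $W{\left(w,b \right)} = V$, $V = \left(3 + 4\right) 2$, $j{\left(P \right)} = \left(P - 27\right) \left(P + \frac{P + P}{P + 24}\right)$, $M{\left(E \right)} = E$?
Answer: $15848$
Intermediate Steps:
$j{\left(P \right)} = \left(-27 + P\right) \left(P + \frac{2 P}{24 + P}\right)$
$V = 14$ ($V = 7 \cdot 2 = 14$)
$W{\left(w,b \right)} = 14$
$W{\left(-38,-1 \right)} + j{\left(-12 \right)} M{\left(29 \right)} = 14 + - \frac{12 \left(-702 + \left(-12\right)^{2} - -12\right)}{24 - 12} \cdot 29 = 14 + - \frac{12 \left(-702 + 144 + 12\right)}{12} \cdot 29 = 14 + \left(-12\right) \frac{1}{12} \left(-546\right) 29 = 14 + 546 \cdot 29 = 14 + 15834 = 15848$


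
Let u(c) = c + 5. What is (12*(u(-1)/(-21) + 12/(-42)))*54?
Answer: -2160/7 ≈ -308.57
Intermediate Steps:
u(c) = 5 + c
(12*(u(-1)/(-21) + 12/(-42)))*54 = (12*((5 - 1)/(-21) + 12/(-42)))*54 = (12*(4*(-1/21) + 12*(-1/42)))*54 = (12*(-4/21 - 2/7))*54 = (12*(-10/21))*54 = -40/7*54 = -2160/7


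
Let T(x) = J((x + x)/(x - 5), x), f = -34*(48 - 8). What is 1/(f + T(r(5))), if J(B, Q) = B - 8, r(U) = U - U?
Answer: -1/1368 ≈ -0.00073099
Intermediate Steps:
r(U) = 0
J(B, Q) = -8 + B
f = -1360 (f = -34*40 = -1360)
T(x) = -8 + 2*x/(-5 + x) (T(x) = -8 + (x + x)/(x - 5) = -8 + (2*x)/(-5 + x) = -8 + 2*x/(-5 + x))
1/(f + T(r(5))) = 1/(-1360 + 2*(20 - 3*0)/(-5 + 0)) = 1/(-1360 + 2*(20 + 0)/(-5)) = 1/(-1360 + 2*(-1/5)*20) = 1/(-1360 - 8) = 1/(-1368) = -1/1368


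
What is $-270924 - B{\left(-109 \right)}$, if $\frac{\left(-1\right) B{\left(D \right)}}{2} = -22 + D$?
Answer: $-271186$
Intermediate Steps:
$B{\left(D \right)} = 44 - 2 D$ ($B{\left(D \right)} = - 2 \left(-22 + D\right) = 44 - 2 D$)
$-270924 - B{\left(-109 \right)} = -270924 - \left(44 - -218\right) = -270924 - \left(44 + 218\right) = -270924 - 262 = -271186$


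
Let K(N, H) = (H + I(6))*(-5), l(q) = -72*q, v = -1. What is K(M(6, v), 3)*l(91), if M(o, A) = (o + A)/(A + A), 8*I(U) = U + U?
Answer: 147420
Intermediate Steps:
I(U) = U/4 (I(U) = (U + U)/8 = (2*U)/8 = U/4)
M(o, A) = (A + o)/(2*A) (M(o, A) = (A + o)/((2*A)) = (A + o)*(1/(2*A)) = (A + o)/(2*A))
K(N, H) = -15/2 - 5*H (K(N, H) = (H + (¼)*6)*(-5) = (H + 3/2)*(-5) = (3/2 + H)*(-5) = -15/2 - 5*H)
K(M(6, v), 3)*l(91) = (-15/2 - 5*3)*(-72*91) = (-15/2 - 15)*(-6552) = -45/2*(-6552) = 147420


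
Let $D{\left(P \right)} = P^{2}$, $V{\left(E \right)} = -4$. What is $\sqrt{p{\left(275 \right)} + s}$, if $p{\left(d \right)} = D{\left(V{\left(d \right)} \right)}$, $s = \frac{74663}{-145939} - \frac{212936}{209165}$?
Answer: $\frac{\sqrt{13483427617408186583035}}{30525330935} \approx 3.804$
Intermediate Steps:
$s = - \frac{46692553299}{30525330935}$ ($s = 74663 \left(- \frac{1}{145939}\right) - \frac{212936}{209165} = - \frac{74663}{145939} - \frac{212936}{209165} = - \frac{46692553299}{30525330935} \approx -1.5296$)
$p{\left(d \right)} = 16$ ($p{\left(d \right)} = \left(-4\right)^{2} = 16$)
$\sqrt{p{\left(275 \right)} + s} = \sqrt{16 - \frac{46692553299}{30525330935}} = \sqrt{\frac{441712741661}{30525330935}} = \frac{\sqrt{13483427617408186583035}}{30525330935}$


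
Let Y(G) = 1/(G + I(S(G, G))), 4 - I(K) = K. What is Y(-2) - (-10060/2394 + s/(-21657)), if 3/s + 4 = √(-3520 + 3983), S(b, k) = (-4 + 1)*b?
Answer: 20354171797/5150121228 + √463/3226893 ≈ 3.9522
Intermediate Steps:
S(b, k) = -3*b
I(K) = 4 - K
Y(G) = 1/(4 + 4*G) (Y(G) = 1/(G + (4 - (-3)*G)) = 1/(G + (4 + 3*G)) = 1/(4 + 4*G))
s = 3/(-4 + √463) (s = 3/(-4 + √(-3520 + 3983)) = 3/(-4 + √463) ≈ 0.17126)
Y(-2) - (-10060/2394 + s/(-21657)) = 1/(4*(1 - 2)) - (-10060/2394 + (4/149 + √463/149)/(-21657)) = (¼)/(-1) - (-10060*1/2394 + (4/149 + √463/149)*(-1/21657)) = (¼)*(-1) - (-5030/1197 + (-4/3226893 - √463/3226893)) = -¼ - (-5410425526/1287530307 - √463/3226893) = -¼ + (5410425526/1287530307 + √463/3226893) = 20354171797/5150121228 + √463/3226893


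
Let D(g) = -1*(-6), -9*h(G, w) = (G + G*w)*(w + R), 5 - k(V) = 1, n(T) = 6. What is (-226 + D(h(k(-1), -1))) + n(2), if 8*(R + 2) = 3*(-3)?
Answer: -214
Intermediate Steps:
R = -25/8 (R = -2 + (3*(-3))/8 = -2 + (⅛)*(-9) = -2 - 9/8 = -25/8 ≈ -3.1250)
k(V) = 4 (k(V) = 5 - 1*1 = 5 - 1 = 4)
h(G, w) = -(-25/8 + w)*(G + G*w)/9 (h(G, w) = -(G + G*w)*(w - 25/8)/9 = -(G + G*w)*(-25/8 + w)/9 = -(-25/8 + w)*(G + G*w)/9)
D(g) = 6
(-226 + D(h(k(-1), -1))) + n(2) = (-226 + 6) + 6 = -220 + 6 = -214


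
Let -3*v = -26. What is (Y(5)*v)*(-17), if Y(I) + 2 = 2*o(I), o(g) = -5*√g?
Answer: 884/3 + 4420*√5/3 ≈ 3589.1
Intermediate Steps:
Y(I) = -2 - 10*√I (Y(I) = -2 + 2*(-5*√I) = -2 - 10*√I)
v = 26/3 (v = -⅓*(-26) = 26/3 ≈ 8.6667)
(Y(5)*v)*(-17) = ((-2 - 10*√5)*(26/3))*(-17) = (-52/3 - 260*√5/3)*(-17) = 884/3 + 4420*√5/3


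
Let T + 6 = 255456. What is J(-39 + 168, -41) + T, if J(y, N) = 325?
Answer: 255775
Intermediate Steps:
T = 255450 (T = -6 + 255456 = 255450)
J(-39 + 168, -41) + T = 325 + 255450 = 255775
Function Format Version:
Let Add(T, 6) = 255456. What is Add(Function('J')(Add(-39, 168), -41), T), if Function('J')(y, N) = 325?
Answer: 255775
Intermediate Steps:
T = 255450 (T = Add(-6, 255456) = 255450)
Add(Function('J')(Add(-39, 168), -41), T) = Add(325, 255450) = 255775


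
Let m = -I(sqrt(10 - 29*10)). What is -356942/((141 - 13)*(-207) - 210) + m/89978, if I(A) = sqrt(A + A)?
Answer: 178471/13353 - 70**(1/4)*sqrt(I)/44989 ≈ 13.366 - 4.5463e-5*I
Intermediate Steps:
I(A) = sqrt(2)*sqrt(A) (I(A) = sqrt(2*A) = sqrt(2)*sqrt(A))
m = -2*70**(1/4)*sqrt(I) (m = -sqrt(2)*sqrt(sqrt(10 - 29*10)) = -sqrt(2)*sqrt(sqrt(10 - 290)) = -sqrt(2)*sqrt(sqrt(-280)) = -sqrt(2)*sqrt(2*I*sqrt(70)) = -sqrt(2)*2**(3/4)*35**(1/4)*sqrt(I) = -2*70**(1/4)*sqrt(I) ≈ -4.0906 - 4.0906*I)
-356942/((141 - 13)*(-207) - 210) + m/89978 = -356942/((141 - 13)*(-207) - 210) - 2*70**(1/4)*sqrt(I)/89978 = -356942/(128*(-207) - 210) - 2*70**(1/4)*sqrt(I)*(1/89978) = -356942/(-26496 - 210) - 70**(1/4)*sqrt(I)/44989 = -356942/(-26706) - 70**(1/4)*sqrt(I)/44989 = -356942*(-1/26706) - 70**(1/4)*sqrt(I)/44989 = 178471/13353 - 70**(1/4)*sqrt(I)/44989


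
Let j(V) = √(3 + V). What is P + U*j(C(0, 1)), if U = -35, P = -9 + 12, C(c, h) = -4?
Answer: 3 - 35*I ≈ 3.0 - 35.0*I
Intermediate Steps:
P = 3
P + U*j(C(0, 1)) = 3 - 35*√(3 - 4) = 3 - 35*I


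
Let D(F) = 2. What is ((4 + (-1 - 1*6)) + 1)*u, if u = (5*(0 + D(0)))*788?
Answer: -15760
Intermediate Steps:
u = 7880 (u = (5*(0 + 2))*788 = (5*2)*788 = 10*788 = 7880)
((4 + (-1 - 1*6)) + 1)*u = ((4 + (-1 - 1*6)) + 1)*7880 = ((4 + (-1 - 6)) + 1)*7880 = ((4 - 7) + 1)*7880 = (-3 + 1)*7880 = -2*7880 = -15760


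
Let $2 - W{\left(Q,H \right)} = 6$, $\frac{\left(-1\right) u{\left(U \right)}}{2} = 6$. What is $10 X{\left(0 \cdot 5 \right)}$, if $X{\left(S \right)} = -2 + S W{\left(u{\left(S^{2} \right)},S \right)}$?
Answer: $-20$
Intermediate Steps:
$u{\left(U \right)} = -12$ ($u{\left(U \right)} = \left(-2\right) 6 = -12$)
$W{\left(Q,H \right)} = -4$ ($W{\left(Q,H \right)} = 2 - 6 = -4$)
$X{\left(S \right)} = -2 - 4 S$ ($X{\left(S \right)} = -2 + S \left(-4\right) = -2 - 4 S$)
$10 X{\left(0 \cdot 5 \right)} = 10 \left(-2 - 4 \cdot 0 \cdot 5\right) = 10 \left(-2 - 0\right) = 10 \left(-2 + 0\right) = 10 \left(-2\right) = -20$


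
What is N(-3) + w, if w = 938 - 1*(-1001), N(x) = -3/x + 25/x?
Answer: 5795/3 ≈ 1931.7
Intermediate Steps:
N(x) = 22/x
w = 1939 (w = 938 + 1001 = 1939)
N(-3) + w = 22/(-3) + 1939 = 22*(-⅓) + 1939 = -22/3 + 1939 = 5795/3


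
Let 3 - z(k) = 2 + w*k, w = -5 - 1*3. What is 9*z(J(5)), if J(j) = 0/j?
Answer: 9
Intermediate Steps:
w = -8 (w = -5 - 3 = -8)
J(j) = 0
z(k) = 1 + 8*k (z(k) = 3 - (2 - 8*k) = 3 + (-2 + 8*k) = 1 + 8*k)
9*z(J(5)) = 9*(1 + 8*0) = 9*(1 + 0) = 9*1 = 9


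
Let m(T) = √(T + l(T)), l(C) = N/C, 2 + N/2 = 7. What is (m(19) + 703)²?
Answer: (13357 + √7049)²/361 ≈ 5.0044e+5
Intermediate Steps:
N = 10 (N = -4 + 2*7 = -4 + 14 = 10)
l(C) = 10/C
m(T) = √(T + 10/T)
(m(19) + 703)² = (√(19 + 10/19) + 703)² = (√(371/19) + 703)² = (√7049/19 + 703)² = (703 + √7049/19)²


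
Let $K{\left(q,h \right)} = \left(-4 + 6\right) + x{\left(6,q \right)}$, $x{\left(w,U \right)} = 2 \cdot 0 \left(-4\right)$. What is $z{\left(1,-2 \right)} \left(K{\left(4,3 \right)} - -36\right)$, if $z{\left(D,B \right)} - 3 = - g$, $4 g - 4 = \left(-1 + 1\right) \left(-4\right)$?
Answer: $76$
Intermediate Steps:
$x{\left(w,U \right)} = 0$ ($x{\left(w,U \right)} = 0 \left(-4\right) = 0$)
$g = 1$ ($g = 1 + \frac{\left(-1 + 1\right) \left(-4\right)}{4} = 1 + \frac{0 \left(-4\right)}{4} = 1 + \frac{1}{4} \cdot 0 = 1 + 0 = 1$)
$K{\left(q,h \right)} = 2$ ($K{\left(q,h \right)} = \left(-4 + 6\right) + 0 = 2 + 0 = 2$)
$z{\left(D,B \right)} = 2$ ($z{\left(D,B \right)} = 3 - 1 = 2$)
$z{\left(1,-2 \right)} \left(K{\left(4,3 \right)} - -36\right) = 2 \left(2 - -36\right) = 2 \left(2 + 36\right) = 2 \cdot 38 = 76$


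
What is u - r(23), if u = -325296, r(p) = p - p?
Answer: -325296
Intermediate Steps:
r(p) = 0
u - r(23) = -325296 - 1*0 = -325296 + 0 = -325296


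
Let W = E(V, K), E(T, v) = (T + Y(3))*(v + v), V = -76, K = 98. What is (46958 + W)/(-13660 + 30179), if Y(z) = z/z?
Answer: 32258/16519 ≈ 1.9528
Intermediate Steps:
Y(z) = 1
E(T, v) = 2*v*(1 + T) (E(T, v) = (T + 1)*(v + v) = (1 + T)*(2*v) = 2*v*(1 + T))
W = -14700 (W = 2*98*(1 - 76) = 2*98*(-75) = -14700)
(46958 + W)/(-13660 + 30179) = (46958 - 14700)/(-13660 + 30179) = 32258/16519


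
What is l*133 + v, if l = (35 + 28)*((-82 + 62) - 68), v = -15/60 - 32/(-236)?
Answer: -174015099/236 ≈ -7.3735e+5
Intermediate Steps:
v = -27/236 (v = -15*1/60 - 32*(-1/236) = -1/4 + 8/59 = -27/236 ≈ -0.11441)
l = -5544 (l = 63*(-20 - 68) = 63*(-88) = -5544)
l*133 + v = -5544*133 - 27/236 = -737352 - 27/236 = -174015099/236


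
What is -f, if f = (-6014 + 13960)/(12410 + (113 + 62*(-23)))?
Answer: -58/81 ≈ -0.71605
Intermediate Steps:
f = 58/81 (f = 7946/(12410 + (113 - 1426)) = 7946/(12410 - 1313) = 7946/11097 = 7946*(1/11097) = 58/81 ≈ 0.71605)
-f = -1*58/81 = -58/81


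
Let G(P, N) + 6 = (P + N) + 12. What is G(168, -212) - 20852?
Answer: -20890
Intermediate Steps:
G(P, N) = 6 + N + P (G(P, N) = -6 + ((P + N) + 12) = -6 + ((N + P) + 12) = -6 + (12 + N + P) = 6 + N + P)
G(168, -212) - 20852 = (6 - 212 + 168) - 20852 = -38 - 20852 = -20890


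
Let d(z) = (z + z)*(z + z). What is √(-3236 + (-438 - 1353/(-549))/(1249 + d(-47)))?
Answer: I*√11022200159239065/1845555 ≈ 56.886*I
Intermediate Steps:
d(z) = 4*z² (d(z) = (2*z)*(2*z) = 4*z²)
√(-3236 + (-438 - 1353/(-549))/(1249 + d(-47))) = √(-3236 + (-438 - 1353/(-549))/(1249 + 4*(-47)²)) = √(-3236 + (-438 - 1353*(-1/549))/(1249 + 4*2209)) = √(-3236 + (-438 + 451/183)/(1249 + 8836)) = √(-3236 - 79703/183/10085) = √(-3236 - 79703/183*1/10085) = √(-3236 - 79703/1845555) = √(-5972295683/1845555) = I*√11022200159239065/1845555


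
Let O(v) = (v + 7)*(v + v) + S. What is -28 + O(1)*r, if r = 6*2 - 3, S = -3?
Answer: 89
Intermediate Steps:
O(v) = -3 + 2*v*(7 + v) (O(v) = (v + 7)*(v + v) - 3 = (7 + v)*(2*v) - 3 = 2*v*(7 + v) - 3 = -3 + 2*v*(7 + v))
r = 9 (r = 12 - 3 = 9)
-28 + O(1)*r = -28 + (-3 + 2*1**2 + 14*1)*9 = -28 + (-3 + 2*1 + 14)*9 = -28 + (-3 + 2 + 14)*9 = -28 + 13*9 = -28 + 117 = 89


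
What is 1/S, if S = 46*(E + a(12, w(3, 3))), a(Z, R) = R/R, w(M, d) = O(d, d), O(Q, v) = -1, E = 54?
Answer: 1/2530 ≈ 0.00039526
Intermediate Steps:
w(M, d) = -1
a(Z, R) = 1
S = 2530 (S = 46*(54 + 1) = 46*55 = 2530)
1/S = 1/2530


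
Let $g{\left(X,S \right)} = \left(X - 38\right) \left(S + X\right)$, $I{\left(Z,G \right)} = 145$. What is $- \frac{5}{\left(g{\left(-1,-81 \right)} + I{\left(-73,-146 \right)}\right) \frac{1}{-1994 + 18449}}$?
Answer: $- \frac{82275}{3343} \approx -24.611$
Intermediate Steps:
$g{\left(X,S \right)} = \left(-38 + X\right) \left(S + X\right)$
$- \frac{5}{\left(g{\left(-1,-81 \right)} + I{\left(-73,-146 \right)}\right) \frac{1}{-1994 + 18449}} = - \frac{5}{\left(\left(\left(-1\right)^{2} - -3078 - -38 - -81\right) + 145\right) \frac{1}{-1994 + 18449}} = - \frac{5}{\left(\left(1 + 3078 + 38 + 81\right) + 145\right) \frac{1}{16455}} = - \frac{5}{\left(3198 + 145\right) \frac{1}{16455}} = - \frac{5}{3343 \cdot \frac{1}{16455}} = - \frac{5}{\frac{3343}{16455}} = \left(-5\right) \frac{16455}{3343} = - \frac{82275}{3343}$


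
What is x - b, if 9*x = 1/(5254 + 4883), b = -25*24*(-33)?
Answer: -1806413399/91233 ≈ -19800.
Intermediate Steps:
b = 19800 (b = -600*(-33) = 19800)
x = 1/91233 (x = 1/(9*(5254 + 4883)) = (1/9)/10137 = (1/9)*(1/10137) = 1/91233 ≈ 1.0961e-5)
x - b = 1/91233 - 1*19800 = 1/91233 - 19800 = -1806413399/91233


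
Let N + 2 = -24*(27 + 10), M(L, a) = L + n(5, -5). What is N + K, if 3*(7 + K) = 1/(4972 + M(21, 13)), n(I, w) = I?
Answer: -13449617/14994 ≈ -897.00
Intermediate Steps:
M(L, a) = 5 + L (M(L, a) = L + 5 = 5 + L)
K = -104957/14994 (K = -7 + 1/(3*(4972 + (5 + 21))) = -7 + 1/(3*(4972 + 26)) = -7 + (1/3)/4998 = -7 + (1/3)*(1/4998) = -7 + 1/14994 = -104957/14994 ≈ -6.9999)
N = -890 (N = -2 - 24*(27 + 10) = -2 - 24*37 = -2 - 888 = -890)
N + K = -890 - 104957/14994 = -13449617/14994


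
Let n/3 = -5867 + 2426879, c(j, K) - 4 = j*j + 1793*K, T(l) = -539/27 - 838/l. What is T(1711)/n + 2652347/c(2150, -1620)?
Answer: 65016191061733/42109074498546 ≈ 1.5440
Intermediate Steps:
T(l) = -539/27 - 838/l (T(l) = -539*1/27 - 838/l = -539/27 - 838/l)
c(j, K) = 4 + j² + 1793*K (c(j, K) = 4 + (j*j + 1793*K) = 4 + (j² + 1793*K) = 4 + j² + 1793*K)
n = 7263036 (n = 3*(-5867 + 2426879) = 3*2421012 = 7263036)
T(1711)/n + 2652347/c(2150, -1620) = (-539/27 - 838/1711)/7263036 + 2652347/(4 + 2150² + 1793*(-1620)) = (-539/27 - 838*1/1711)*(1/7263036) + 2652347/(4 + 4622500 - 2904660) = (-539/27 - 838/1711)*(1/7263036) + 2652347/1717844 = -944855/46197*1/7263036 + 2652347*(1/1717844) = -944855/335530474092 + 2652347/1717844 = 65016191061733/42109074498546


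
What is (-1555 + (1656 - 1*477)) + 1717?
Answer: 1341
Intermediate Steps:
(-1555 + (1656 - 1*477)) + 1717 = (-1555 + (1656 - 477)) + 1717 = (-1555 + 1179) + 1717 = -376 + 1717 = 1341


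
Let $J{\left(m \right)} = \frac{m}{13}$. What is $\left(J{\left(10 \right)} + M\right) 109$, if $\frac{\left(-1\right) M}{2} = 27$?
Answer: $- \frac{75428}{13} \approx -5802.2$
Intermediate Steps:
$M = -54$ ($M = \left(-2\right) 27 = -54$)
$J{\left(m \right)} = \frac{m}{13}$ ($J{\left(m \right)} = m \frac{1}{13} = \frac{m}{13}$)
$\left(J{\left(10 \right)} + M\right) 109 = \left(\frac{1}{13} \cdot 10 - 54\right) 109 = \left(\frac{10}{13} - 54\right) 109 = \left(- \frac{692}{13}\right) 109 = - \frac{75428}{13}$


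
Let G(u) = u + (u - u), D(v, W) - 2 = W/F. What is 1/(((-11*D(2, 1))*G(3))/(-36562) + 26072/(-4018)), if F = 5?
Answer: -367265290/2382381893 ≈ -0.15416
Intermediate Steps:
D(v, W) = 2 + W/5
G(u) = u (G(u) = u + 0 = u)
1/(((-11*D(2, 1))*G(3))/(-36562) + 26072/(-4018)) = 1/((-11*(2 + (⅕)*1)*3)/(-36562) + 26072/(-4018)) = 1/((-11*(2 + ⅕)*3)*(-1/36562) + 26072*(-1/4018)) = 1/((-11*11/5*3)*(-1/36562) - 13036/2009) = 1/(-121/5*3*(-1/36562) - 13036/2009) = 1/(-363/5*(-1/36562) - 13036/2009) = 1/(363/182810 - 13036/2009) = 1/(-2382381893/367265290) = -367265290/2382381893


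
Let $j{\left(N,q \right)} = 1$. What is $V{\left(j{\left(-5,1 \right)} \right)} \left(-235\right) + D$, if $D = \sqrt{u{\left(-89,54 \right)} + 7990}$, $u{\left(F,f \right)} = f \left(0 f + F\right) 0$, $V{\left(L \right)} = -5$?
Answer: $1175 + \sqrt{7990} \approx 1264.4$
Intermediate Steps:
$u{\left(F,f \right)} = 0$ ($u{\left(F,f \right)} = f \left(0 + F\right) 0 = f F 0 = F f 0 = 0$)
$D = \sqrt{7990}$ ($D = \sqrt{0 + 7990} = \sqrt{7990} \approx 89.387$)
$V{\left(j{\left(-5,1 \right)} \right)} \left(-235\right) + D = \left(-5\right) \left(-235\right) + \sqrt{7990} = 1175 + \sqrt{7990}$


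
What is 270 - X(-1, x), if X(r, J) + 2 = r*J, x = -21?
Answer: 251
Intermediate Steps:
X(r, J) = -2 + J*r (X(r, J) = -2 + r*J = -2 + J*r)
270 - X(-1, x) = 270 - (-2 - 21*(-1)) = 270 - (-2 + 21) = 270 - 1*19 = 270 - 19 = 251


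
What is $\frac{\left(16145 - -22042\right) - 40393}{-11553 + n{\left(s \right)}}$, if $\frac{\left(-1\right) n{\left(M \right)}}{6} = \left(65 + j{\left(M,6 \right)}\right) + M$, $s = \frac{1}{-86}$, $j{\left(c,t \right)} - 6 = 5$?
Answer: $\frac{47429}{258192} \approx 0.1837$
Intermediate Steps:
$j{\left(c,t \right)} = 11$ ($j{\left(c,t \right)} = 6 + 5 = 11$)
$s = - \frac{1}{86} \approx -0.011628$
$n{\left(M \right)} = -456 - 6 M$ ($n{\left(M \right)} = - 6 \left(\left(65 + 11\right) + M\right) = - 6 \left(76 + M\right) = -456 - 6 M$)
$\frac{\left(16145 - -22042\right) - 40393}{-11553 + n{\left(s \right)}} = \frac{\left(16145 - -22042\right) - 40393}{-11553 - \frac{19605}{43}} = \frac{\left(16145 + 22042\right) - 40393}{-11553 + \left(-456 + \frac{3}{43}\right)} = \frac{38187 - 40393}{-11553 - \frac{19605}{43}} = - \frac{2206}{- \frac{516384}{43}} = \left(-2206\right) \left(- \frac{43}{516384}\right) = \frac{47429}{258192}$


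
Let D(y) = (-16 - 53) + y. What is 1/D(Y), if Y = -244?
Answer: -1/313 ≈ -0.0031949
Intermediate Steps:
D(y) = -69 + y
1/D(Y) = 1/(-69 - 244) = 1/(-313) = -1/313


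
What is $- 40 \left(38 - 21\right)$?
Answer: $-680$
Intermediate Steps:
$- 40 \left(38 - 21\right) = \left(-40\right) 17 = -680$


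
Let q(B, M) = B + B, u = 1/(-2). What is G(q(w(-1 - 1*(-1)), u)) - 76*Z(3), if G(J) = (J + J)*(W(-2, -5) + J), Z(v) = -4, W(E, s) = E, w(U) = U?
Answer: 304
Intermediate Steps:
u = -½ ≈ -0.50000
q(B, M) = 2*B
G(J) = 2*J*(-2 + J) (G(J) = (J + J)*(-2 + J) = (2*J)*(-2 + J) = 2*J*(-2 + J))
G(q(w(-1 - 1*(-1)), u)) - 76*Z(3) = 2*(2*(-1 - 1*(-1)))*(-2 + 2*(-1 - 1*(-1))) - 76*(-4) = 2*(2*(-1 + 1))*(-2 + 2*(-1 + 1)) - 1*(-304) = 2*(2*0)*(-2 + 2*0) + 304 = 2*0*(-2 + 0) + 304 = 2*0*(-2) + 304 = 0 + 304 = 304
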